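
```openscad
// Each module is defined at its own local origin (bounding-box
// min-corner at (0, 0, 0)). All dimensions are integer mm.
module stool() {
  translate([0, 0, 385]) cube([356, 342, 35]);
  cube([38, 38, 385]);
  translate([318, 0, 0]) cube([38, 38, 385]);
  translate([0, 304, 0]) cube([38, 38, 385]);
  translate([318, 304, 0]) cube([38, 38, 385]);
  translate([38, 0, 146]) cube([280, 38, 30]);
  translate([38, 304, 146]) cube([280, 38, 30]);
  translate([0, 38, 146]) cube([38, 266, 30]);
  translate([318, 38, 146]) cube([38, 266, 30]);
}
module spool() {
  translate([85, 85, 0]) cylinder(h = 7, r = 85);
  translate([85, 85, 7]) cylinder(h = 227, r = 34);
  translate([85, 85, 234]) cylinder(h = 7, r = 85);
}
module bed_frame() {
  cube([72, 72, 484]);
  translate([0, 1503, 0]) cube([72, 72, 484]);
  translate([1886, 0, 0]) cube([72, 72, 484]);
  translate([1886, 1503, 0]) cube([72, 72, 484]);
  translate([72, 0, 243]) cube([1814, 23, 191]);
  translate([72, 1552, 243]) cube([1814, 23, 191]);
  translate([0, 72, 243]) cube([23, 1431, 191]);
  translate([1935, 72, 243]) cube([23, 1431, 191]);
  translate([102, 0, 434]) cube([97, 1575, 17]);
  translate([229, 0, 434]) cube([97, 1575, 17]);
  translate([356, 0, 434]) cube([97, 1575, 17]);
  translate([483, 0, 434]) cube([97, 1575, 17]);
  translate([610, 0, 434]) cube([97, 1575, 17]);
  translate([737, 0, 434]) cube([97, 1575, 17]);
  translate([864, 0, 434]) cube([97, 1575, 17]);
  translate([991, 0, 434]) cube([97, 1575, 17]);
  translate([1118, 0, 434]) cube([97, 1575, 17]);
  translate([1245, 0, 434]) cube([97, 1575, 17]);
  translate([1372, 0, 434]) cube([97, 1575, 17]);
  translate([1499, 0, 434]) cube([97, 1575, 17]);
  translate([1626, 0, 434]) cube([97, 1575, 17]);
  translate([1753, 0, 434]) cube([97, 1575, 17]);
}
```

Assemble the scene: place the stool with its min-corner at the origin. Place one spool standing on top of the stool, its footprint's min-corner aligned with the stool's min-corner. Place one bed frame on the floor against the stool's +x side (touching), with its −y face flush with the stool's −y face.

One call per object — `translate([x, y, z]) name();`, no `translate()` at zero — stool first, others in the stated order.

stool();
translate([0, 0, 420]) spool();
translate([356, 0, 0]) bed_frame();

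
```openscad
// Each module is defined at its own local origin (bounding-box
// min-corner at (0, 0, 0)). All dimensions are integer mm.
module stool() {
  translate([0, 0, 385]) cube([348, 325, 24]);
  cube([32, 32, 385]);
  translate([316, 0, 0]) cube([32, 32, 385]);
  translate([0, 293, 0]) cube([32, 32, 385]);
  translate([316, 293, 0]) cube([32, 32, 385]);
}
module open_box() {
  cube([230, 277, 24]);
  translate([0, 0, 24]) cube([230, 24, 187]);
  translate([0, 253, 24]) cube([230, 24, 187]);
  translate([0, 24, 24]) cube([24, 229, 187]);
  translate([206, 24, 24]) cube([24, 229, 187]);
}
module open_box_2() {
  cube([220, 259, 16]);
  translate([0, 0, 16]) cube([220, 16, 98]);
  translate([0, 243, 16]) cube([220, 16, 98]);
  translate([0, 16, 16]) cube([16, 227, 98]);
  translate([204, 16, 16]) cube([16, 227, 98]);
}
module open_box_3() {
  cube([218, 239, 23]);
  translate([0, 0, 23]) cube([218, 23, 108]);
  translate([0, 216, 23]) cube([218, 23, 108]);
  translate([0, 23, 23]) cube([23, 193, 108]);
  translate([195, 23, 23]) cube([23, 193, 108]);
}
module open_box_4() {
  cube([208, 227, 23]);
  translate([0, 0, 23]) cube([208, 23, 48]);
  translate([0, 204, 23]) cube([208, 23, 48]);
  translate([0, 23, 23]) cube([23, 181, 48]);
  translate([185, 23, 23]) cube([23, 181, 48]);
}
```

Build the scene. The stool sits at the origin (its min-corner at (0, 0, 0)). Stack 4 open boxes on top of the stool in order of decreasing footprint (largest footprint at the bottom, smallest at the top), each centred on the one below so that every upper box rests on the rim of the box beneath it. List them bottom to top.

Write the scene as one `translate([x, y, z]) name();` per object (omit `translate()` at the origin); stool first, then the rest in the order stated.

stool();
translate([59, 24, 409]) open_box();
translate([64, 33, 620]) open_box_2();
translate([65, 43, 734]) open_box_3();
translate([70, 49, 865]) open_box_4();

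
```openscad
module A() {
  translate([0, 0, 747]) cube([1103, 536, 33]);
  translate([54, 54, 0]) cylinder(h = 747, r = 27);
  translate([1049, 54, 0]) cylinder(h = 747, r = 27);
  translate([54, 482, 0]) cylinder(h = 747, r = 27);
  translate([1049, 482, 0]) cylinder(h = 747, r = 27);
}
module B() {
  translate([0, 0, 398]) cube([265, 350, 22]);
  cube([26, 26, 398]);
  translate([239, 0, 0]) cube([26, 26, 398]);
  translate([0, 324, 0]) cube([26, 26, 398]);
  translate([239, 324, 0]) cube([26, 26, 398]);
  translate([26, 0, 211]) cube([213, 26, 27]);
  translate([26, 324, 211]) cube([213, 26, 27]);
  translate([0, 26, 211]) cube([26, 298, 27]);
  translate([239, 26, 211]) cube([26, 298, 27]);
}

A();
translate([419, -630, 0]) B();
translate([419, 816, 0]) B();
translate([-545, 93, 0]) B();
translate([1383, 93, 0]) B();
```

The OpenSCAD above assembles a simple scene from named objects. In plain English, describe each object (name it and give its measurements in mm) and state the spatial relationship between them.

A is a rectangular dining table. The top is 1103×536×33 mm with its upper surface at z = 780 mm. It stands on four round legs of 54 mm diameter, each leg's bounding box inset 27 mm from the nearest pair of top edges, running from the floor to the underside of the top.

B is a simple wooden stool: a rectangular seat 265 mm (x) by 350 mm (y), 22 mm thick, top face at z = 420 mm, on four square legs, each 26×26 mm in cross-section. The legs rest on z = 0, each flush with a corner of the seat. Four stretchers, 26 mm wide and 27 mm tall, connect adjacent legs with their undersides at z = 211 mm, each running between the inner faces of the legs it joins and aligned with the legs' outer faces on the other axis.

Four stools sit around the table at the −y, +y, −x, +x sides.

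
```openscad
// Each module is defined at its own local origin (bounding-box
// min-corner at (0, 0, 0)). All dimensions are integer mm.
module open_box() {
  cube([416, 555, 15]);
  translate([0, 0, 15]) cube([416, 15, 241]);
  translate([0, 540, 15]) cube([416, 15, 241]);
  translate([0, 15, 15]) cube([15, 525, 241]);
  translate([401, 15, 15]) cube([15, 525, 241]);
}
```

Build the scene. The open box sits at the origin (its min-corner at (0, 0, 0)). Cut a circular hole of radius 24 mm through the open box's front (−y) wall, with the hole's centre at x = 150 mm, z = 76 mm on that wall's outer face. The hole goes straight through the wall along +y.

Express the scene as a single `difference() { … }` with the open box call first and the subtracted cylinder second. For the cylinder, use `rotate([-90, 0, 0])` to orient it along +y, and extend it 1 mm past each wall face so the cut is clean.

difference() {
  open_box();
  translate([150, -1, 76]) rotate([-90, 0, 0]) cylinder(h = 17, r = 24);
}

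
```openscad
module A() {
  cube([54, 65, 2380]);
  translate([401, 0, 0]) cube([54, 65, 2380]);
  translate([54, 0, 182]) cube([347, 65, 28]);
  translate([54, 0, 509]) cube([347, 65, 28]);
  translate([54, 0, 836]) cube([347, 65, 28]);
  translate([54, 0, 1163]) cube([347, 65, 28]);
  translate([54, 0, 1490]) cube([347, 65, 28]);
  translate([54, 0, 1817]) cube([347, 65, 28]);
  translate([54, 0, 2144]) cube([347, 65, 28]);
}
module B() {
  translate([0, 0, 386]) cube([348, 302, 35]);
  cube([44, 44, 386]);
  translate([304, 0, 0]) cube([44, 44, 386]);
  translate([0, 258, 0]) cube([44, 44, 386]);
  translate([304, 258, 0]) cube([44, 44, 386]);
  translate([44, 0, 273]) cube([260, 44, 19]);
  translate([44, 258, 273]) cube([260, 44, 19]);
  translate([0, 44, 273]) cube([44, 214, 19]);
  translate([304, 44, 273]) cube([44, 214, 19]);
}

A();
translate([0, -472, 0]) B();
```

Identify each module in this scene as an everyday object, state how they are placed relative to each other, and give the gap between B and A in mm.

A is a ladder. B is a stool. The stool is on the floor beside the ladder on its −y side. The gap between the stool and the ladder is 170 mm.

The stool's nearest face is 170 mm from the ladder's −y face.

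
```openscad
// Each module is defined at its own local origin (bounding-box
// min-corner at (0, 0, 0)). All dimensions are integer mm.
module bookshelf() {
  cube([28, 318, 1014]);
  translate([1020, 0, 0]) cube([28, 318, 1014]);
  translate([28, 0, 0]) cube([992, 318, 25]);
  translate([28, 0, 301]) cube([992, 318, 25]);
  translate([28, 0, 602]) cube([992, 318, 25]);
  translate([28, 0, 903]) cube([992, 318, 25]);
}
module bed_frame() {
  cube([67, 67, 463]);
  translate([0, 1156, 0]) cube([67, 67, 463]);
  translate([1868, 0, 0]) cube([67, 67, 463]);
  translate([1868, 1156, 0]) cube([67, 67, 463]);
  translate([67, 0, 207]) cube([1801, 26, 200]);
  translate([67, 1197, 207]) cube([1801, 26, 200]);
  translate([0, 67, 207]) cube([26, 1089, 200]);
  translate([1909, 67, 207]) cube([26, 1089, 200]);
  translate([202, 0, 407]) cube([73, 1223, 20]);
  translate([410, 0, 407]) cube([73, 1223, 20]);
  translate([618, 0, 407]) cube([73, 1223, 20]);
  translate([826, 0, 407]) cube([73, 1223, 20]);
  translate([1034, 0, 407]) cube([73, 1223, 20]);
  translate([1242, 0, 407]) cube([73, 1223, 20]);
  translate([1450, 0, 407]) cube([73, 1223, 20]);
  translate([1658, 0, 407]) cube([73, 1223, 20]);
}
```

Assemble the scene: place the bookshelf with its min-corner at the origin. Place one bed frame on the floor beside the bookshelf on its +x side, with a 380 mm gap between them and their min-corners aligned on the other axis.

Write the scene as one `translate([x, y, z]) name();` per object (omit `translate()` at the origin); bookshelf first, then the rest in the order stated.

bookshelf();
translate([1428, 0, 0]) bed_frame();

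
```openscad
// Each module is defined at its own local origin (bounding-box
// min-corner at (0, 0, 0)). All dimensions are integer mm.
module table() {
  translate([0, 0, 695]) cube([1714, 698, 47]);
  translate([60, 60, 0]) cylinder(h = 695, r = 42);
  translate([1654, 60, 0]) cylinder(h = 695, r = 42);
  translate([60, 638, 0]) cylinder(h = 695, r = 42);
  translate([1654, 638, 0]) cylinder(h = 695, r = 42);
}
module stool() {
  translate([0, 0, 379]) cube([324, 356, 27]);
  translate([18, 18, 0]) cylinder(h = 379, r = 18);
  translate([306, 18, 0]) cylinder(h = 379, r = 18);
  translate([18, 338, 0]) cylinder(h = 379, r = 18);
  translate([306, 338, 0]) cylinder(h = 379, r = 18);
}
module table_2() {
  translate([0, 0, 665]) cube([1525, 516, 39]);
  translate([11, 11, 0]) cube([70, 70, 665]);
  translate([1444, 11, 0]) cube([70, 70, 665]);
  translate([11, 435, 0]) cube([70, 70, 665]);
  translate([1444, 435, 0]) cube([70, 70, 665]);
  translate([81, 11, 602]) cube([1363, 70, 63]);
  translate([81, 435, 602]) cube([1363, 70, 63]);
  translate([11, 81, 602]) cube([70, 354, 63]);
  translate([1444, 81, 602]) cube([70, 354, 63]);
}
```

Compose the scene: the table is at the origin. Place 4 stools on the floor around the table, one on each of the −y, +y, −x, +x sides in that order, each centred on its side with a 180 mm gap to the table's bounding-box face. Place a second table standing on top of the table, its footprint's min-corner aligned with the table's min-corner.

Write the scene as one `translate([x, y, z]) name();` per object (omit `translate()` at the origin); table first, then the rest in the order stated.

table();
translate([695, -536, 0]) stool();
translate([695, 878, 0]) stool();
translate([-504, 171, 0]) stool();
translate([1894, 171, 0]) stool();
translate([0, 0, 742]) table_2();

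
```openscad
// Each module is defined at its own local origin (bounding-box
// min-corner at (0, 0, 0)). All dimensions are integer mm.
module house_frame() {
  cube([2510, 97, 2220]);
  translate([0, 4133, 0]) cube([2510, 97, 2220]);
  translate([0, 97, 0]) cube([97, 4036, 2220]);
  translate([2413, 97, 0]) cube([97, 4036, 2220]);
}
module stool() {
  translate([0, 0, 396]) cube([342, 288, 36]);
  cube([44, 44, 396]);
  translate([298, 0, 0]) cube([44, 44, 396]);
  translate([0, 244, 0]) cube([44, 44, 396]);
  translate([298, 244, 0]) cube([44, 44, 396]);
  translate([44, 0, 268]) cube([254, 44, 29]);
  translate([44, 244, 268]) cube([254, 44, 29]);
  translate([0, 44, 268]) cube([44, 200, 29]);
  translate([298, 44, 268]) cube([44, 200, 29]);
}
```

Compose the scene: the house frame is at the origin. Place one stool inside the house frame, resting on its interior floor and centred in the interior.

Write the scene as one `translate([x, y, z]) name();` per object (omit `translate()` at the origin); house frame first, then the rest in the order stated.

house_frame();
translate([1084, 1971, 0]) stool();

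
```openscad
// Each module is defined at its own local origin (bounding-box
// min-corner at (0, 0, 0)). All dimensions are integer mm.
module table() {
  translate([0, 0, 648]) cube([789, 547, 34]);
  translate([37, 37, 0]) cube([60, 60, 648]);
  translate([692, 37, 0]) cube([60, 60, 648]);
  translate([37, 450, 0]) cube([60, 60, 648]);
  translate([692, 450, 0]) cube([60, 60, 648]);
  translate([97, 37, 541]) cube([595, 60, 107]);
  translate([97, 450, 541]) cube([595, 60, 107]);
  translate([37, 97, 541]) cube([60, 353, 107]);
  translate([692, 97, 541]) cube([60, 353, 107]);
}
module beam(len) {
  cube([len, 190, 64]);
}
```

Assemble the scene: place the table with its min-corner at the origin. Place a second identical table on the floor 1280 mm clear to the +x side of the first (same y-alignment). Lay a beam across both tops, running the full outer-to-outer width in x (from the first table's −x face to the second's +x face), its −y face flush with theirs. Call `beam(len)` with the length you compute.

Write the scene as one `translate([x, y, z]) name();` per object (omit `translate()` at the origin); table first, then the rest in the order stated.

table();
translate([2069, 0, 0]) table();
translate([0, 0, 682]) beam(2858);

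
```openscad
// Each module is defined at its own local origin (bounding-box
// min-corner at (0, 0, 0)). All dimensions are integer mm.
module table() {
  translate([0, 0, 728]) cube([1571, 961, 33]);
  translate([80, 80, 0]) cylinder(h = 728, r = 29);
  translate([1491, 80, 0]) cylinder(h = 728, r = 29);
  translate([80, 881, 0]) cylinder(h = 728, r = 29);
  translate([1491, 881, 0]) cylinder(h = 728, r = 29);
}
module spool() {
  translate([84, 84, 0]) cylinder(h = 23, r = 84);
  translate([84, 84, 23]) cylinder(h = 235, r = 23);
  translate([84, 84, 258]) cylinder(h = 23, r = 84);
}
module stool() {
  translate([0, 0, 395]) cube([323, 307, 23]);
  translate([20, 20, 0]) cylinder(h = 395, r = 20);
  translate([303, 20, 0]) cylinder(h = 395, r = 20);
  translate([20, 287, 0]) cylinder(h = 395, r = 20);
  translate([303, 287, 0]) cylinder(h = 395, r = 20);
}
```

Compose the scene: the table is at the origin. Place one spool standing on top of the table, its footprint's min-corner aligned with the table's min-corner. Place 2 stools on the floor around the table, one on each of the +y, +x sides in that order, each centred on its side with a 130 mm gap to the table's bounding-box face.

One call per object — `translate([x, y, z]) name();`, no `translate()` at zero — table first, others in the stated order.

table();
translate([0, 0, 761]) spool();
translate([624, 1091, 0]) stool();
translate([1701, 327, 0]) stool();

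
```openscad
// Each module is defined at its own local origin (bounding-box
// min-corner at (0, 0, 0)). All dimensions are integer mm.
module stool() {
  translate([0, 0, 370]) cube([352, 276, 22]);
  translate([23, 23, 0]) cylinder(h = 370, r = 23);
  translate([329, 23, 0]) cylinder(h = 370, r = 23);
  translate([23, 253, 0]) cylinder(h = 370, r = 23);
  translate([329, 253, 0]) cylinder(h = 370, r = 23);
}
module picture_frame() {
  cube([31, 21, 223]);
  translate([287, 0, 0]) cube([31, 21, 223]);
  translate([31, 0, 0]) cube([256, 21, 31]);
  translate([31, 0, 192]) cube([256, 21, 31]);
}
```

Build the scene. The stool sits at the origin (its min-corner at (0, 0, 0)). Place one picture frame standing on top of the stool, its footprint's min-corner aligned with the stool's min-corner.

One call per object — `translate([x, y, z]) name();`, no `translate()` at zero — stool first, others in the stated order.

stool();
translate([0, 0, 392]) picture_frame();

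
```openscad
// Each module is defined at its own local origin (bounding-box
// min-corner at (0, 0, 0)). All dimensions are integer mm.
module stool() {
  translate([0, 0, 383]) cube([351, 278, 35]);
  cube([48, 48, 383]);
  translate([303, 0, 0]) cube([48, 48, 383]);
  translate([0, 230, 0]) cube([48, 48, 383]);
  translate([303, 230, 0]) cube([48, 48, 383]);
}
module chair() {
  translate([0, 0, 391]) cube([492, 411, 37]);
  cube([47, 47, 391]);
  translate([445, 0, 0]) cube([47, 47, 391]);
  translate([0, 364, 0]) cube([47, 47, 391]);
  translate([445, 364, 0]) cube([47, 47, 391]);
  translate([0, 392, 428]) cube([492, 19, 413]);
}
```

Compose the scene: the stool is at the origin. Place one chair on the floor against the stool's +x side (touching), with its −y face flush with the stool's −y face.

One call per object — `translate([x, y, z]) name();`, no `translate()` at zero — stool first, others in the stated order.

stool();
translate([351, 0, 0]) chair();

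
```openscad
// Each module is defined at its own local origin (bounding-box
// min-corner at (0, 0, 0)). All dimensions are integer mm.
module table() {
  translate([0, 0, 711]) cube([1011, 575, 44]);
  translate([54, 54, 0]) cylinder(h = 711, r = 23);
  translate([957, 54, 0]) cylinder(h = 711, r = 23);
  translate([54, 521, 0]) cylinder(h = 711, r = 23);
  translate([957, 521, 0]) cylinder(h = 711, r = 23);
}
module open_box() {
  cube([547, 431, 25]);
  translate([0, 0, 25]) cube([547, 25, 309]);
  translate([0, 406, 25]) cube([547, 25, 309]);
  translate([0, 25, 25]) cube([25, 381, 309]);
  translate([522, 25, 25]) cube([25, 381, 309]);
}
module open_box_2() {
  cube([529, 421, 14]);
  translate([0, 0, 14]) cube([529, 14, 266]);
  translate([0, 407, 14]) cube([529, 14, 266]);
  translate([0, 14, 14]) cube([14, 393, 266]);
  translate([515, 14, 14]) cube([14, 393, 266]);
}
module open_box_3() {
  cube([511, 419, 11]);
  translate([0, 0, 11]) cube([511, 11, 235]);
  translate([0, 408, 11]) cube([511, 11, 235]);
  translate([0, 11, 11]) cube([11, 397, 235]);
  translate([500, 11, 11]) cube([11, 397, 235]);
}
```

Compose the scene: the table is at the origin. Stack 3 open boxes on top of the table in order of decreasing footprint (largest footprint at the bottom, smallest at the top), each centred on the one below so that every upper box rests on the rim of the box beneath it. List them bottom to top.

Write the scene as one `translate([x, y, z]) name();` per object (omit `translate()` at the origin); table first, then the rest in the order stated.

table();
translate([232, 72, 755]) open_box();
translate([241, 77, 1089]) open_box_2();
translate([250, 78, 1369]) open_box_3();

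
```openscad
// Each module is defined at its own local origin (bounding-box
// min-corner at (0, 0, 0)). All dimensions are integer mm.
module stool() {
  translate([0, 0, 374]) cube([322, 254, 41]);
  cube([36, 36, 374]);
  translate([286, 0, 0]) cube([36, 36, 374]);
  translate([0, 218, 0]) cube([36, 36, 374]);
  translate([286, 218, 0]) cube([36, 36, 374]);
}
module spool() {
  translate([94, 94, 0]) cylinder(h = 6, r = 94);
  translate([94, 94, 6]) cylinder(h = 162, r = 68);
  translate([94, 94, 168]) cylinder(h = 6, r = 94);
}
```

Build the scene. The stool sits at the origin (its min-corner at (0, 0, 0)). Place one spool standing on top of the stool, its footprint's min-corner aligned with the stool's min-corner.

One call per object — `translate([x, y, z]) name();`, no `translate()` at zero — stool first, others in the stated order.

stool();
translate([0, 0, 415]) spool();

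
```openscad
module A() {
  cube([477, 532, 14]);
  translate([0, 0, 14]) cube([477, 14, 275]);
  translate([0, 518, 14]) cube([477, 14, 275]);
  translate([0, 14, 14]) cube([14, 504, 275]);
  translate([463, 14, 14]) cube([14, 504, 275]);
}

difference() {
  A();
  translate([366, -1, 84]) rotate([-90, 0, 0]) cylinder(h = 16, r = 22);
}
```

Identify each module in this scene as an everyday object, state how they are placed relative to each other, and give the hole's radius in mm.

A is an open box. The open box has a circular hole through its front wall. The hole's radius is 22 mm.

The subtracted cylinder has r = 22 mm.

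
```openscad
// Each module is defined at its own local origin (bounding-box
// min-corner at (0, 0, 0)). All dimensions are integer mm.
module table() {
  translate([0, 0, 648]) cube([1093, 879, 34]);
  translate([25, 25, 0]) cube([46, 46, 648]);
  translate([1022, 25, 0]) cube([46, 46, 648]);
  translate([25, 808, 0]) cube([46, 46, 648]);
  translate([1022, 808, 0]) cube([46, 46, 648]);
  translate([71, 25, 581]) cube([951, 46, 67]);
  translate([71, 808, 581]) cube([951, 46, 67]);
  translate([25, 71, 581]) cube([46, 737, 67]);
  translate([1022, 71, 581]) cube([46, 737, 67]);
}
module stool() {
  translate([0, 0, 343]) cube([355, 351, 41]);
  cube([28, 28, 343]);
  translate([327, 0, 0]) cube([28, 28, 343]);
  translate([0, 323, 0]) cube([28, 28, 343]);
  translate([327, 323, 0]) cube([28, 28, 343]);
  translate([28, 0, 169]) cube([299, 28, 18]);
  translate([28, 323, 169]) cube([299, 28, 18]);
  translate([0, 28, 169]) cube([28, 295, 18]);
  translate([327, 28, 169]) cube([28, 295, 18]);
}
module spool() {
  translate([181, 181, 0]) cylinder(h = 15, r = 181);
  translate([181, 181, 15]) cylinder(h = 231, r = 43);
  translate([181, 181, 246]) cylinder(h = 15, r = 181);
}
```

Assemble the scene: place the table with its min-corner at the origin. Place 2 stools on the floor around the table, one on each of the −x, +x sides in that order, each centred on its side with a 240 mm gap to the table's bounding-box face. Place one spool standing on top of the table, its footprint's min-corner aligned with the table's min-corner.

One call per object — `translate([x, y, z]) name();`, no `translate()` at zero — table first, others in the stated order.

table();
translate([-595, 264, 0]) stool();
translate([1333, 264, 0]) stool();
translate([0, 0, 682]) spool();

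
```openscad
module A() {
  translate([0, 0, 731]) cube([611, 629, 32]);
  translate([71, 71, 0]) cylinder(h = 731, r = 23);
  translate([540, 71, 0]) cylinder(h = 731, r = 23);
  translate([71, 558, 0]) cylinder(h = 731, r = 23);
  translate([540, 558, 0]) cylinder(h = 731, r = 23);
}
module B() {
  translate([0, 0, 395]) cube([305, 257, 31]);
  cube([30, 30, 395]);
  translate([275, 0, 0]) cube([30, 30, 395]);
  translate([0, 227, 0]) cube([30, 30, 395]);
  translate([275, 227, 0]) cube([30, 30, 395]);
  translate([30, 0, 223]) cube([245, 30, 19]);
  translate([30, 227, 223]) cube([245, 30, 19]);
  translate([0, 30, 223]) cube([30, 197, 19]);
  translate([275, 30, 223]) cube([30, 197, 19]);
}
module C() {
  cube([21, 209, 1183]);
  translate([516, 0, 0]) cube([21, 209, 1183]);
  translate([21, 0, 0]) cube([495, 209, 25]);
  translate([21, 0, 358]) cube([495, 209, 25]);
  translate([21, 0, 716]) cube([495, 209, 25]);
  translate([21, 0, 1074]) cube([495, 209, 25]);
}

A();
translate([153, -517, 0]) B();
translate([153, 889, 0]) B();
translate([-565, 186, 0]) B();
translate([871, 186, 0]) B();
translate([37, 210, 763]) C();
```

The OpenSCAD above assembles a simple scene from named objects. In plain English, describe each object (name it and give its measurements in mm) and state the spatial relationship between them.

A is a table with a 611×629 mm rectangular top, 32 mm thick, top surface at z = 763 mm, supported by four round legs of 46 mm diameter, each leg's bounding box inset 48 mm from the nearest pair of top edges, running from the floor.

B is a simple wooden stool: a rectangular seat 305 mm (x) by 257 mm (y), 31 mm thick, top face at z = 426 mm, on four square legs, each 30×30 mm in cross-section. The legs rest on z = 0, each flush with a corner of the seat. Four stretchers, 30 mm wide and 19 mm tall, connect adjacent legs with their undersides at z = 223 mm, each running between the inner faces of the legs it joins and aligned with the legs' outer faces on the other axis.

C is an open bookshelf. Two side panels, each 21 mm thick, 209 mm deep and 1183 mm tall, stand 537 mm apart (outside-to-outside). Between them sit 4 shelves, each 25 mm thick and 209 mm deep, spanning the full gap between the sides. The bottom shelf rests on the floor (its underside at z = 0) and the clear gap between one shelf's top and the next shelf's underside is 333 mm.

Four stools sit around the table at the −y, +y, −x, +x sides. The bookshelf is on top of the table, centred.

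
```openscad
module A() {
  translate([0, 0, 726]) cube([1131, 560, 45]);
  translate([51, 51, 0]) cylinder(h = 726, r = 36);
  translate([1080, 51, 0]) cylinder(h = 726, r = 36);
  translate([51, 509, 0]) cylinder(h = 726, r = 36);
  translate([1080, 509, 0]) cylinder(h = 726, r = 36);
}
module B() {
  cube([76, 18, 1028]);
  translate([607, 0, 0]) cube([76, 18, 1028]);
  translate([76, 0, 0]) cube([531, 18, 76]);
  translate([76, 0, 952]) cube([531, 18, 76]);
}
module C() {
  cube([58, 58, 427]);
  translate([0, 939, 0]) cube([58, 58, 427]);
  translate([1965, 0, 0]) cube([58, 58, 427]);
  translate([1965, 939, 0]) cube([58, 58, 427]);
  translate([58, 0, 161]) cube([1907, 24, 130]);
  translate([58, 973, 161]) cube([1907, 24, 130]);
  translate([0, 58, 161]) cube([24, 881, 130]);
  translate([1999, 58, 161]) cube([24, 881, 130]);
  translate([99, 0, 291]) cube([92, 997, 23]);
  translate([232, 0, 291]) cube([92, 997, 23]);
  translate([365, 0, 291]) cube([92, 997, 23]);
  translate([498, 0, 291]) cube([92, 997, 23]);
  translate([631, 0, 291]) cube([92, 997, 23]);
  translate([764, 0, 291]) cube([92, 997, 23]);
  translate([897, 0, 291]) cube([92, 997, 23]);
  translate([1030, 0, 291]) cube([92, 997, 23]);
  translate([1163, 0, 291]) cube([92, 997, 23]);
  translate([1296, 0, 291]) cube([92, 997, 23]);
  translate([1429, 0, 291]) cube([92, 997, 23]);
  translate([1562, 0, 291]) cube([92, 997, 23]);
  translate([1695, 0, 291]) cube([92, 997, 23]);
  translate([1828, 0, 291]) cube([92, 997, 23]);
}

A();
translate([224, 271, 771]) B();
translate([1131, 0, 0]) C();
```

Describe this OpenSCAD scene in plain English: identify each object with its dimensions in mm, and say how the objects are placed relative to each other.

A is a table with a 1131×560 mm rectangular top, 45 mm thick, top surface at z = 771 mm, supported by four round legs of 72 mm diameter, each leg's bounding box inset 15 mm from the nearest pair of top edges, running from the floor.

B is a rectangular picture frame lying in the x–z plane (depth along y). The opening is 531 mm wide (x) by 876 mm tall (z), surrounded by a border 76 mm wide on all four sides. The frame is 18 mm deep and is made of two full-height vertical stiles with two horizontal rails fitted between them.

C is a bed frame 2023 mm long (x) by 997 mm wide (y). Four 58×58 mm corner posts, 427 mm tall, at the corners of the footprint. Four rails of 24 mm thickness and 130 mm height run between adjacent posts with their undersides at z = 161 mm, their outer faces flush with the outside of the frame (the two x-running rails run between the posts' inner faces; the two y-running rails run between the posts' inner faces). 14 slats, each 92 mm wide (x) and 23 mm thick, lie across the top of the two x-running rails, running the full 997 mm width of the frame in y; the slats are evenly spaced along x between the inner faces of the end posts with equal gaps (rounded down to the nearest mm) at the −x end and between each pair — any rounding remainder accumulates at the +x end.

The picture frame is on top of the table, centred. The bed frame is against the table's +x side, with their −y faces flush.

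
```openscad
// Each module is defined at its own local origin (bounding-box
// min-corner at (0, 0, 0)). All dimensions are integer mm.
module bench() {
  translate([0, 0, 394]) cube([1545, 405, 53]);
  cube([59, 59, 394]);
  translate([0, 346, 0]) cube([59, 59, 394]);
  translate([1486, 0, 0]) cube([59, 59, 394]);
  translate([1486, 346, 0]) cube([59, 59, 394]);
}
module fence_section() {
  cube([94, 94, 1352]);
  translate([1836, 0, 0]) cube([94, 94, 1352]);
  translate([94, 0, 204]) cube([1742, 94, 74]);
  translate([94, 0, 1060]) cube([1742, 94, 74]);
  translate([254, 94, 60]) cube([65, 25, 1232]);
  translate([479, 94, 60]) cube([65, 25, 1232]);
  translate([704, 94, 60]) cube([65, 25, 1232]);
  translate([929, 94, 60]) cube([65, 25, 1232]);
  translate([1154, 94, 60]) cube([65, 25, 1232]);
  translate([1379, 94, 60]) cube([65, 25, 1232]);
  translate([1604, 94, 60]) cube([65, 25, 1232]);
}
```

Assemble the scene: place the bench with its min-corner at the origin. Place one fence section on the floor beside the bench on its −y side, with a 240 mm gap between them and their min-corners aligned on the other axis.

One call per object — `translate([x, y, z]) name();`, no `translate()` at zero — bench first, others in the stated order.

bench();
translate([0, -359, 0]) fence_section();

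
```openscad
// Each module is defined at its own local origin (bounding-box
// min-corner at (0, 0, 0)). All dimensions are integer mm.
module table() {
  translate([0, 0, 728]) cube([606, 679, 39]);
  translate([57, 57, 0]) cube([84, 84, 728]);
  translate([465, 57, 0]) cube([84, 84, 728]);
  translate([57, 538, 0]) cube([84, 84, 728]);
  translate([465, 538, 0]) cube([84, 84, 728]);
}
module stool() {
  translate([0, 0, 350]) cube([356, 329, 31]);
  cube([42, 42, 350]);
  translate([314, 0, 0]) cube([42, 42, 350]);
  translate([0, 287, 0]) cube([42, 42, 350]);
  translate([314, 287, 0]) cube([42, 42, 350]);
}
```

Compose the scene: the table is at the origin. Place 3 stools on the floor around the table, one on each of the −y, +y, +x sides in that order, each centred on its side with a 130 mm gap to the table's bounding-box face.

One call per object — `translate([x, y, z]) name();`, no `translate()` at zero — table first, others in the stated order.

table();
translate([125, -459, 0]) stool();
translate([125, 809, 0]) stool();
translate([736, 175, 0]) stool();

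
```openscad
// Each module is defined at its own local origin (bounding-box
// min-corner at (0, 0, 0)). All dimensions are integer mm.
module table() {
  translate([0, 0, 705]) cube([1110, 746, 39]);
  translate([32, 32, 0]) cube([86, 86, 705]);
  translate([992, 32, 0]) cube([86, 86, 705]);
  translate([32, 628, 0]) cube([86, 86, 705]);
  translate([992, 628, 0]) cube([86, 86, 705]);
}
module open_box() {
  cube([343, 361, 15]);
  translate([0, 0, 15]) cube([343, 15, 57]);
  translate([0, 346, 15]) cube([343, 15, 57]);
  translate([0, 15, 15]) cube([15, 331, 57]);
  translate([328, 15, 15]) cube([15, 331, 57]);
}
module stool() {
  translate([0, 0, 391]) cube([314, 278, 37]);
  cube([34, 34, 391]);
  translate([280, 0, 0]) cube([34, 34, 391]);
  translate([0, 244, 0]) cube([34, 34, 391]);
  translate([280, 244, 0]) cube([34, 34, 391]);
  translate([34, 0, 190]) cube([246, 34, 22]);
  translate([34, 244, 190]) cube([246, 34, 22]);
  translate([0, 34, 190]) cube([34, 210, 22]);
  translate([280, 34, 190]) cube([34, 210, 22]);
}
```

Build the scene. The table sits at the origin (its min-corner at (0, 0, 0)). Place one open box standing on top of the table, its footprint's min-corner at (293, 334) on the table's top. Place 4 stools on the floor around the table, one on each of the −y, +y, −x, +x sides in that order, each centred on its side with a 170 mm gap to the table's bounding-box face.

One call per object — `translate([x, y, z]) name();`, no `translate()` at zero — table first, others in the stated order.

table();
translate([293, 334, 744]) open_box();
translate([398, -448, 0]) stool();
translate([398, 916, 0]) stool();
translate([-484, 234, 0]) stool();
translate([1280, 234, 0]) stool();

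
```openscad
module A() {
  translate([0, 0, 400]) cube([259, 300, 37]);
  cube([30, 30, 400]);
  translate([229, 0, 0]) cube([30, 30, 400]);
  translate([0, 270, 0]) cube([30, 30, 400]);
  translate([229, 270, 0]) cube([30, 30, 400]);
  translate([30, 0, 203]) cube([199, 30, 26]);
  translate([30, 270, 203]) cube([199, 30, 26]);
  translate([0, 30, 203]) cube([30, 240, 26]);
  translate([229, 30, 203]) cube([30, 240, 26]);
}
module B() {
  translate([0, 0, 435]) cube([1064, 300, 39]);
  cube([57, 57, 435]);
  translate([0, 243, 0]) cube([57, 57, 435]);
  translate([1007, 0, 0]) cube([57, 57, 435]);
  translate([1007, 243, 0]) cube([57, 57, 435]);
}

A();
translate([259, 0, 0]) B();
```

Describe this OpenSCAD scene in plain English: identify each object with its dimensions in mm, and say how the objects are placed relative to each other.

A is a four-legged stool. The seat is 259×300 mm, 37 mm thick, top at z = 437 mm. It stands on four square legs, each 30×30 mm in cross-section, from z = 0 to the seat underside, each flush with a corner of the seat. Four stretchers, 30 mm wide and 26 mm tall, connect adjacent legs with their undersides at z = 203 mm, each running between the inner faces of the legs it joins and aligned with the legs' outer faces on the other axis.

B is a bench: a 1064×300 mm seat slab, 39 mm thick, top at z = 474 mm, on four 57×57 mm square legs flush with the seat corners and standing on z = 0.

The bench is against the stool's +x side, with their −y faces flush.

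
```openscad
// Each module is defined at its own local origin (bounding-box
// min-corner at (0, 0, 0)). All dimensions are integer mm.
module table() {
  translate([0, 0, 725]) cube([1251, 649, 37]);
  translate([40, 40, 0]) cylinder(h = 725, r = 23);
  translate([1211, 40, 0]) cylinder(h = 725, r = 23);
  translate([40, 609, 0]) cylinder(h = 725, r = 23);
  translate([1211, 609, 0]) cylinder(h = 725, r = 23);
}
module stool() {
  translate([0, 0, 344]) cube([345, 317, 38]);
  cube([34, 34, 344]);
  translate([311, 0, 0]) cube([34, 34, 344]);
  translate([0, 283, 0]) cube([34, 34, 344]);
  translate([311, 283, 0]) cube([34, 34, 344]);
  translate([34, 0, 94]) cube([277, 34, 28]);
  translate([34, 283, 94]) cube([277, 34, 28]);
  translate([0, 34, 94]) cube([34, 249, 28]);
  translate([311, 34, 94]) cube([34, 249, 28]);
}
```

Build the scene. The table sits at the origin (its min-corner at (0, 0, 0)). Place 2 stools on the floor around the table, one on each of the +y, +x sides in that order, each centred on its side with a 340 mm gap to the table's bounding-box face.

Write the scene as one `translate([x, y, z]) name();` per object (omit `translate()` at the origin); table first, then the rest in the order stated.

table();
translate([453, 989, 0]) stool();
translate([1591, 166, 0]) stool();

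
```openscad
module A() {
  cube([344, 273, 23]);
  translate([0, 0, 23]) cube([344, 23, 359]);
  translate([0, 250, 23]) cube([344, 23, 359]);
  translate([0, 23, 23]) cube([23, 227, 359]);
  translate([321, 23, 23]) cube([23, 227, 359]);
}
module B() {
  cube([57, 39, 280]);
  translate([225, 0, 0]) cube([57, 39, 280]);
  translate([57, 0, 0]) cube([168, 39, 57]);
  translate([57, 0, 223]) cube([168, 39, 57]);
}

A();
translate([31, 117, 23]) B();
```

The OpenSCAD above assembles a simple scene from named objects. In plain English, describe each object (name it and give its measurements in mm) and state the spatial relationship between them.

A is an open storage box with external size 344×273×382 mm and wall thickness 23 mm (the base is also 23 mm thick). The base covers the whole footprint; the four walls stand on the base, with the y-facing walls full-width and the x-facing walls fitting between their inner faces.

B is a picture frame with a 168×166 mm rectangular opening (x by z) and a uniform 57 mm border on every side. Frame depth is 39 mm along y. It is built from two vertical stiles running the full outside height and two horizontal rails spanning the gap between the stiles.

The picture frame sits inside the open box, centred.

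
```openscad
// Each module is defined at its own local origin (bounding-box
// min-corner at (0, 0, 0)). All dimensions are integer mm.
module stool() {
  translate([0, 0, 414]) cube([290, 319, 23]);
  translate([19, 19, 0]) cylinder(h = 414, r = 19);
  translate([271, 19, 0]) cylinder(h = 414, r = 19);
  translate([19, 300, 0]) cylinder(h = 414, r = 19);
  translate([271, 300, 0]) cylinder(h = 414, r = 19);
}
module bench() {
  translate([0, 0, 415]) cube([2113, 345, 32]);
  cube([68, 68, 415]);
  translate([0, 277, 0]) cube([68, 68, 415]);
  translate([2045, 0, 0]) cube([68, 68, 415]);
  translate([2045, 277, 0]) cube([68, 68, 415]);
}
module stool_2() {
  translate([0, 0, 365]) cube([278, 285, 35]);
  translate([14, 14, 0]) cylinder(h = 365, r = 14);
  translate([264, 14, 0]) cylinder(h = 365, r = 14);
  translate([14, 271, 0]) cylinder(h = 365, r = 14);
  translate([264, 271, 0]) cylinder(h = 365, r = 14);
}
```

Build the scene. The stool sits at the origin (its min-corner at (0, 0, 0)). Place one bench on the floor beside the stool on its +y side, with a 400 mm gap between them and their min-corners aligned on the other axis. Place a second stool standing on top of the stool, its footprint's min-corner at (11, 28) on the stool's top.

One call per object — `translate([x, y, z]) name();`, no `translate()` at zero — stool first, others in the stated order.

stool();
translate([0, 719, 0]) bench();
translate([11, 28, 437]) stool_2();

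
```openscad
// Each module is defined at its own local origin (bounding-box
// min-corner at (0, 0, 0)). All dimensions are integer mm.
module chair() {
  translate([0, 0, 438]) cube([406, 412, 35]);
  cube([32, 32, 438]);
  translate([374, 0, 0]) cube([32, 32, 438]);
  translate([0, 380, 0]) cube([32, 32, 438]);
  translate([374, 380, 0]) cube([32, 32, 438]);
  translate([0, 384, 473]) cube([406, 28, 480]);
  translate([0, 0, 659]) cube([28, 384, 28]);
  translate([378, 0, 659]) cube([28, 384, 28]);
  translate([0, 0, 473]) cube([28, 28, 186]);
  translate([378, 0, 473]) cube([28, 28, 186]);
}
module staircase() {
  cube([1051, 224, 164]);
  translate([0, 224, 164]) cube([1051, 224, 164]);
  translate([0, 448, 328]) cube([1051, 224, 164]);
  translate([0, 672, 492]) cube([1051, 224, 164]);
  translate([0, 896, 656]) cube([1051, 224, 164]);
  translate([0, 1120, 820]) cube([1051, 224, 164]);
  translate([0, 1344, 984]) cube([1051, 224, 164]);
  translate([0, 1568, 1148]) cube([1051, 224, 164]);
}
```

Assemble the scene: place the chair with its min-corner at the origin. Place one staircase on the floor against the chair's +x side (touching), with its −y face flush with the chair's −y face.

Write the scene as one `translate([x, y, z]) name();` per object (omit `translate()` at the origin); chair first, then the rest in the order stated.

chair();
translate([406, 0, 0]) staircase();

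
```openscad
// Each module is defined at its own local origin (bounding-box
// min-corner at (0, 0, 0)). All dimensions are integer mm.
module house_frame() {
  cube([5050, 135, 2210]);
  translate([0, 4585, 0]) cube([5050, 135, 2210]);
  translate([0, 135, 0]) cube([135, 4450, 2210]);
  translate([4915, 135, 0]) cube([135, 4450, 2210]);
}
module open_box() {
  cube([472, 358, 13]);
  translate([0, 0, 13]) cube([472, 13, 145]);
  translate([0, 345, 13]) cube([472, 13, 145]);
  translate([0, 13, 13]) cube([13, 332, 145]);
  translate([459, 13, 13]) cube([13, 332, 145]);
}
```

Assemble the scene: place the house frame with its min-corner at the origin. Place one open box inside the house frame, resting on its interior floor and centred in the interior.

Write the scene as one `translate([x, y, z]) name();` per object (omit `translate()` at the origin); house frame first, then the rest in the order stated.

house_frame();
translate([2289, 2181, 0]) open_box();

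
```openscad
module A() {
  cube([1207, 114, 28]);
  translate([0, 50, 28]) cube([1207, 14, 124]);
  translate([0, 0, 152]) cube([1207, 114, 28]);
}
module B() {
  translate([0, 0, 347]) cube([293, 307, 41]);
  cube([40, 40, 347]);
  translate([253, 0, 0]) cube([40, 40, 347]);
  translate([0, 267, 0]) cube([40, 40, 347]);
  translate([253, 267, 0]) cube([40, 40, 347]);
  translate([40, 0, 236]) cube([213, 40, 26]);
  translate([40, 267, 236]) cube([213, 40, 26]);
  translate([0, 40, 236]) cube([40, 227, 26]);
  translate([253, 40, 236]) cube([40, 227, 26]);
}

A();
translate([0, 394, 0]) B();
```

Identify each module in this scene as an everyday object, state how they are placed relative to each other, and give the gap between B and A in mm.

The stool's nearest face is 280 mm from the I-beam's +y face.

A is an I-beam. B is a stool. The stool is on the floor beside the I-beam on its +y side. The gap between the stool and the I-beam is 280 mm.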